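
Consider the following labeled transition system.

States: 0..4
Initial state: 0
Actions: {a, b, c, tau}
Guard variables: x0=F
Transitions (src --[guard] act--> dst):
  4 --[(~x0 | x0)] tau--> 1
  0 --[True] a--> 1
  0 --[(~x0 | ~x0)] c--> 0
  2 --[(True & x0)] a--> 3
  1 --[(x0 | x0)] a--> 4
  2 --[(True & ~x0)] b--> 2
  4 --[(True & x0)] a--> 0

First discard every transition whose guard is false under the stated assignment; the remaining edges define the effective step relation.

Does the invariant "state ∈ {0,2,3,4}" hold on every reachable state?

Answer: INVARIANT VIOLATED at state 1

Working:
Allowed set {0,2,3,4}
Reachable = {0,1}
  0: ok
  1: ✗ unsafe
witness against invariant: a → 1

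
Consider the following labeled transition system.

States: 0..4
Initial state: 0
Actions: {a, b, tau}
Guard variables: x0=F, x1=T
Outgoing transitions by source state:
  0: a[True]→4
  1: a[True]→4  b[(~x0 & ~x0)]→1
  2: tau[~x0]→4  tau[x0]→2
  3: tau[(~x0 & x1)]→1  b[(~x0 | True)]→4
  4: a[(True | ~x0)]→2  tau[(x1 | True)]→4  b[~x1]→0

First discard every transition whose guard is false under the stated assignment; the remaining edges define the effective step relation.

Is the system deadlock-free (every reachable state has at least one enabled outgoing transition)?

Answer: DEADLOCK-FREE

Analysis:
Reach set: {0,2,4}
  0: a→4  [deg 1]
  2: tau→4  [deg 1]
  4: a→2  tau→4  [deg 2]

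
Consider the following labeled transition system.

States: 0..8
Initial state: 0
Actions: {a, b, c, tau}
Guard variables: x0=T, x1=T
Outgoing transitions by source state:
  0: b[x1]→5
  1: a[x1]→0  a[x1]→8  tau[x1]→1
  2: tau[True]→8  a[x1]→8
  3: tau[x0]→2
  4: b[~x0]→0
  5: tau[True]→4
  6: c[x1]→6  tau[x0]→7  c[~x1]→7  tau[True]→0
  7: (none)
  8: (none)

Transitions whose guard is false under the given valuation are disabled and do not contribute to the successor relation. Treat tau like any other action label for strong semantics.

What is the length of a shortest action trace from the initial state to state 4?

Answer: 2

Working:
Breadth-first toward 4:
  L0 = {0}
  L1 = {5}
  L2 = {4}
depth(4)=2, e.g. b·tau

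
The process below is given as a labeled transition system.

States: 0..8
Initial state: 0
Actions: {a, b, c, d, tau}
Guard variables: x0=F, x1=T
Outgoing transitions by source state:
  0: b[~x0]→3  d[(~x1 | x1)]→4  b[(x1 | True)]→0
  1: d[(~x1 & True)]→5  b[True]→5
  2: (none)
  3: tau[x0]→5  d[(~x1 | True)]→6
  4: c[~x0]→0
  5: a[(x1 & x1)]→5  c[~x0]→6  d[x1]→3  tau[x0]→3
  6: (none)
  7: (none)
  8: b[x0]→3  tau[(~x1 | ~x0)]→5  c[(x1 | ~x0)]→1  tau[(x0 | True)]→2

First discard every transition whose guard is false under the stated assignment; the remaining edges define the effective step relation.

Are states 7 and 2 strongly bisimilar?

Refine partition for ~:
  round 0: {{0,1,2,3,4,5,6,7,8}}
  round 1: {{0},{1},{2,6,7},{3},{4},{5},{8}}
stable after 2 split(s): 7 block(s)
class of 7: {2,6,7}; class of 2: {2,6,7}

Answer: BISIMILAR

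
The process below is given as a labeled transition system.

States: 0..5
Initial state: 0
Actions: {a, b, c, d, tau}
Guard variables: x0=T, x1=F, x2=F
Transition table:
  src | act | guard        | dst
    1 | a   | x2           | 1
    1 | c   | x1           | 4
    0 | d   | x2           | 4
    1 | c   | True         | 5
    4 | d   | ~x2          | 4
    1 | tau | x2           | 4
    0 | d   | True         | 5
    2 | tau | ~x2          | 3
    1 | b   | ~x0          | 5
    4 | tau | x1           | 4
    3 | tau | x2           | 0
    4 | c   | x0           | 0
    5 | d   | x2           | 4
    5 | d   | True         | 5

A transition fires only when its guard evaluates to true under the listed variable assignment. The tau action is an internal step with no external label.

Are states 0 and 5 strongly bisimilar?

Refine partition for ~:
  P[0] = {{0,1,2,3,4,5}}
  P[1] = {{0,5},{1},{2},{3},{4}}
5 equivalence class(es) (converged in 2)
[0]={0,5}  [5]={0,5}

Answer: BISIMILAR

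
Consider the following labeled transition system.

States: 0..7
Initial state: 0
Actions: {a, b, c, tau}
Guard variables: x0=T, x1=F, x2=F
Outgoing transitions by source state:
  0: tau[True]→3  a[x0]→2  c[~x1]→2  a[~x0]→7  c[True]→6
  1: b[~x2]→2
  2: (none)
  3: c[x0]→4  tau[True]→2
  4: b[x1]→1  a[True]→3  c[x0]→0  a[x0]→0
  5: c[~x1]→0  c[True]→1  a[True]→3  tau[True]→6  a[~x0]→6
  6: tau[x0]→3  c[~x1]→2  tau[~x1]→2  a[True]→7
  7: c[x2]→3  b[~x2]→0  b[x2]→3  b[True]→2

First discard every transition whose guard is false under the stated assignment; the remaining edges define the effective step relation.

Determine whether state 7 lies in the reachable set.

After dropping false guards: 20 live edges.
L0 = {0}
L1 = {2,3,6}  now seen {0,2,3,6}
L2 = {4,7}  now seen {0,2,3,4,6,7}
Reach set: {0,2,3,4,6,7}
Path to 7: c·a

Answer: REACHABLE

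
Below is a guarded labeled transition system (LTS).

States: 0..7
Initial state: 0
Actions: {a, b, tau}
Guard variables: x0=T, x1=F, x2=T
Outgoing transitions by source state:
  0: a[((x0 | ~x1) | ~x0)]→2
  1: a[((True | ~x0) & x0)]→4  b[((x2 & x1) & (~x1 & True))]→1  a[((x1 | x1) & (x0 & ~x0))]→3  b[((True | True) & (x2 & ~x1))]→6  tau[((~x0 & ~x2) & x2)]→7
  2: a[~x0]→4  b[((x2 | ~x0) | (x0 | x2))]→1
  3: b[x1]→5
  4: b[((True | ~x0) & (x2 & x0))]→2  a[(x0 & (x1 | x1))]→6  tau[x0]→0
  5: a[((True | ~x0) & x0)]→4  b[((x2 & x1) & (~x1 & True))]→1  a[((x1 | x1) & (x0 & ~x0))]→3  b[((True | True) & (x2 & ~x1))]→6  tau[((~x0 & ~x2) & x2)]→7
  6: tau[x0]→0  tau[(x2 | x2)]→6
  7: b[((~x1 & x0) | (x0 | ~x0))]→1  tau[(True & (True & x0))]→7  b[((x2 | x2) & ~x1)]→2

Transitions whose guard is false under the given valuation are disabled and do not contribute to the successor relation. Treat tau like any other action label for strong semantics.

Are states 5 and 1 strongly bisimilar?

Answer: BISIMILAR

Trace:
Refine partition for ~:
  π0 = {{0,1,2,3,4,5,6,7}}
  π1 = {{0},{1,5},{2},{3},{4,7},{6}}
  π2 = {{0},{1,5},{2},{3},{4},{6},{7}}
stable after 3 split(s): 7 block(s)
5∈{1,5}, 1∈{1,5}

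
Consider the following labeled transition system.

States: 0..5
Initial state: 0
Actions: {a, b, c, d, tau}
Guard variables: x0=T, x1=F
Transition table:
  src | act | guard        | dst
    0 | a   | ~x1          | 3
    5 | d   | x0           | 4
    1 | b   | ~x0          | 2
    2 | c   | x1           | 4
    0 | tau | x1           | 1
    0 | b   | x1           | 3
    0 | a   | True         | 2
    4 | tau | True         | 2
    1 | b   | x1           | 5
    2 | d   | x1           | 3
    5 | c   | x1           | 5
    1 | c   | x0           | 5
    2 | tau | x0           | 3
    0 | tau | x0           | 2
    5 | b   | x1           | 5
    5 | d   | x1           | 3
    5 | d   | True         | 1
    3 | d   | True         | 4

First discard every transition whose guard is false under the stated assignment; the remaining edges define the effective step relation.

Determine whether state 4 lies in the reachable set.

Answer: REACHABLE

Trace:
9 transition(s) survive guard evaluation.
Layer 0: {0}
Layer 1: {2,3}  cumulative {0,2,3}
Layer 2: {4}  cumulative {0,2,3,4}
Reachable = {0,2,3,4}
witness 4: a·d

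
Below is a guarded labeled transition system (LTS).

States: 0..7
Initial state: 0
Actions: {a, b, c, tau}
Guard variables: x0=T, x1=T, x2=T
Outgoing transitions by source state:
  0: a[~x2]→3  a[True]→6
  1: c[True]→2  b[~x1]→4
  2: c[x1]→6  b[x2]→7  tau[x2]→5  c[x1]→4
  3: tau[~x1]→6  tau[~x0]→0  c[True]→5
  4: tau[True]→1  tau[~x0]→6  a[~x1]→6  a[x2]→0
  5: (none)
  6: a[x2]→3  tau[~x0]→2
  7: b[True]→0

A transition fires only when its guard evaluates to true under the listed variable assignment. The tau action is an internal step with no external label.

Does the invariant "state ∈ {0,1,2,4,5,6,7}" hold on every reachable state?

Answer: INVARIANT VIOLATED at state 3

Working:
Safe = {0,1,2,4,5,6,7}
Reachable = {0,3,5,6}
  0: ✓
  3: ✗ unsafe
  5: ✓
  6: ✓
witness against invariant: a·a → 3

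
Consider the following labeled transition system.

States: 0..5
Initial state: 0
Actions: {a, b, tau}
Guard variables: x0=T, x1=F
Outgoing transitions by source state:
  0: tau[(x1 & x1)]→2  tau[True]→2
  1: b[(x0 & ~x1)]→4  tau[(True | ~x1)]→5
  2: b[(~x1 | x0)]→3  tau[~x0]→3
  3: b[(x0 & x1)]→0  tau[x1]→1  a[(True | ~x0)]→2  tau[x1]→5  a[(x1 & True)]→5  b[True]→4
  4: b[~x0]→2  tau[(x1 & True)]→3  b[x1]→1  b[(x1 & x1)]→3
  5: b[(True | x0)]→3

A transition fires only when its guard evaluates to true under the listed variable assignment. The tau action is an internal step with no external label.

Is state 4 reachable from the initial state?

After dropping false guards: 7 live edges.
L0 = {0}
L1 = {2}  total {0,2}
L2 = {3}  total {0,2,3}
L3 = {4}  total {0,2,3,4}
R = {0,2,3,4}
trace reaching 4: tau·b·b

Answer: REACHABLE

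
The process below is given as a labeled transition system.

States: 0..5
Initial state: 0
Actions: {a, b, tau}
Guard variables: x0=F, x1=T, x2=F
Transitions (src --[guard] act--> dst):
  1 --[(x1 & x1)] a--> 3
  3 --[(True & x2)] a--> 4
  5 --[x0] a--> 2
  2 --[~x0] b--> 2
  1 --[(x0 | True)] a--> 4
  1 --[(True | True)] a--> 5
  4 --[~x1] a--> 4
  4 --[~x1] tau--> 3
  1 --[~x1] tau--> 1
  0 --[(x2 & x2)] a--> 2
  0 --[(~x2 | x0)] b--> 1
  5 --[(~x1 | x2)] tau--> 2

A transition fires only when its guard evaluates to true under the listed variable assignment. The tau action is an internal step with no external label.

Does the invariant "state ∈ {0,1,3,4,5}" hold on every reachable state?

Answer: INVARIANT HOLDS

Analysis:
Inv-set: {0,1,3,4,5}
Reachable = {0,1,3,4,5}
  0: ✓
  1: ✓
  3: ✓
  4: ✓
  5: ✓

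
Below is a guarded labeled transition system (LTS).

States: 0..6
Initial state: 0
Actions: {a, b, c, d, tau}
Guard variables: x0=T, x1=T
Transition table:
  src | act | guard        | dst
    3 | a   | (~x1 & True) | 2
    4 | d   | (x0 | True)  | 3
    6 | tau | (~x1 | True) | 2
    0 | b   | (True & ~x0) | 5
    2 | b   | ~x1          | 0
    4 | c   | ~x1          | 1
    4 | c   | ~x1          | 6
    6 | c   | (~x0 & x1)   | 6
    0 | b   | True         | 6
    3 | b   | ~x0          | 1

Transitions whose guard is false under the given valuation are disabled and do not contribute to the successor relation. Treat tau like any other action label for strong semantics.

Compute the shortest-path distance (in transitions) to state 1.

Answer: UNREACHABLE

Trace:
BFS to 1:
  L0 = {0}
  L1 = {6}
  L2 = {2}
1 never appears.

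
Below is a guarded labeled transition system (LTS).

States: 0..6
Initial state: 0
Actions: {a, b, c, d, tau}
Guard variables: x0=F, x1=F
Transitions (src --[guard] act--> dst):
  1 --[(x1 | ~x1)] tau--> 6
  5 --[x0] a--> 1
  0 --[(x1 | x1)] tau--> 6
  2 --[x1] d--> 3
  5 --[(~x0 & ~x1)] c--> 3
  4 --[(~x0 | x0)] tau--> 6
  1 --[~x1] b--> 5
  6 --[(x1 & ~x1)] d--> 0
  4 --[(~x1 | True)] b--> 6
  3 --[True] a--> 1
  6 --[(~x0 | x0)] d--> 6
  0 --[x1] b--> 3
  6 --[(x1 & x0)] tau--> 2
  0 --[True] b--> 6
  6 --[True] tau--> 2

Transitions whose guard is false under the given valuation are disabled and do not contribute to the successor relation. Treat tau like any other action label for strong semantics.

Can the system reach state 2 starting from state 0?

Answer: REACHABLE

Trace:
9 transition(s) survive guard evaluation.
L0 = {0}
L1 = {6}  cumulative {0,6}
L2 = {2}  cumulative {0,2,6}
Reach set: {0,2,6}
trace reaching 2: b·tau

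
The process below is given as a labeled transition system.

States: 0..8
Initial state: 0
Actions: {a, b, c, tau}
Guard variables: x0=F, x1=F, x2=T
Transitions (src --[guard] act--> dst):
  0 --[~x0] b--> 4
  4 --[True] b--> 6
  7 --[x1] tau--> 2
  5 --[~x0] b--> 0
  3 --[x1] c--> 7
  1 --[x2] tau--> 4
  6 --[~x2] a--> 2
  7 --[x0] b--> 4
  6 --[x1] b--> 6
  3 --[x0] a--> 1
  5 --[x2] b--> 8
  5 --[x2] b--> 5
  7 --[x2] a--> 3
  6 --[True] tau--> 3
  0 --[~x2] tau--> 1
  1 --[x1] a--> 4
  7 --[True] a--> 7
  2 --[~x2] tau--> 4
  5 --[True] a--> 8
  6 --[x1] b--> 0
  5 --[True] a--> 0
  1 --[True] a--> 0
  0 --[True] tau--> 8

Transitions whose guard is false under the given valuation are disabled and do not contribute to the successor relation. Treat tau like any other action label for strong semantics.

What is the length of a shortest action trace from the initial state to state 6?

Breadth-first toward 6:
  Layer 0: {0}
  Layer 1: {4,8}
  Layer 2: {6}
first hit 6 at d=2 via b·b

Answer: 2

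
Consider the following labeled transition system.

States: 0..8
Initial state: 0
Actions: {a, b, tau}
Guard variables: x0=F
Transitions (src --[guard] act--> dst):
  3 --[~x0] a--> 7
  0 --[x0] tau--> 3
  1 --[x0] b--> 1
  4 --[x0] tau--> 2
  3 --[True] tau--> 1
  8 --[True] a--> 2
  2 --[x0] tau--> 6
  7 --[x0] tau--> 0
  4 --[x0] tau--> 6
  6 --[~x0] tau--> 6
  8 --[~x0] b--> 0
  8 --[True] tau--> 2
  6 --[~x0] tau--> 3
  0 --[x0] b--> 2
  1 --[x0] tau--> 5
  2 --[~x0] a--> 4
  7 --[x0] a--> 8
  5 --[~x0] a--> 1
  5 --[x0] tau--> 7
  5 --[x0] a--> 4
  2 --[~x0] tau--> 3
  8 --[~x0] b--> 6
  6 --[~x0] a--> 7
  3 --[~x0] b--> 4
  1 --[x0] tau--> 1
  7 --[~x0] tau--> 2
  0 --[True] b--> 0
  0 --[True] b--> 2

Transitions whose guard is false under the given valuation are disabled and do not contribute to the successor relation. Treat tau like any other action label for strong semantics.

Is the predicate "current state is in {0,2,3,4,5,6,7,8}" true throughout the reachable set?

Answer: INVARIANT VIOLATED at state 1

Working:
Safe = {0,2,3,4,5,6,7,8}
R = {0,1,2,3,4,7}
  0: ok
  1: ✗ unsafe
  2: ok
  3: ok
  4: ok
  7: ok
counterexample path to 1: b·tau·tau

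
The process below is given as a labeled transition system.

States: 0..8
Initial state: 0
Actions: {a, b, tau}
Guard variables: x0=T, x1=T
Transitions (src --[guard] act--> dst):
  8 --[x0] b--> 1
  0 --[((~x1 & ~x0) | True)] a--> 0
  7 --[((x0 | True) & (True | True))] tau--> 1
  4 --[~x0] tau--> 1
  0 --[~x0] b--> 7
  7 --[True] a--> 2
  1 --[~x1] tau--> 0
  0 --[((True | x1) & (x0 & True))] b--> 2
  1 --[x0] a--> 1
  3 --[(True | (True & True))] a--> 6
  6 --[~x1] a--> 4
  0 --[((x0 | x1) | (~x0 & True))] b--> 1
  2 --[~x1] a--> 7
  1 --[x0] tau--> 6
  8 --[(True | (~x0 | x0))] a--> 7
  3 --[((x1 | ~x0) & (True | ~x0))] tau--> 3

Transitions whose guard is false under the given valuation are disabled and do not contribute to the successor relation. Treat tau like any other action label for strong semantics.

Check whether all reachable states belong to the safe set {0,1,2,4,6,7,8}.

Answer: INVARIANT HOLDS

Analysis:
Safe = {0,1,2,4,6,7,8}
R = {0,1,2,6}
  0: ok
  1: ok
  2: ok
  6: ok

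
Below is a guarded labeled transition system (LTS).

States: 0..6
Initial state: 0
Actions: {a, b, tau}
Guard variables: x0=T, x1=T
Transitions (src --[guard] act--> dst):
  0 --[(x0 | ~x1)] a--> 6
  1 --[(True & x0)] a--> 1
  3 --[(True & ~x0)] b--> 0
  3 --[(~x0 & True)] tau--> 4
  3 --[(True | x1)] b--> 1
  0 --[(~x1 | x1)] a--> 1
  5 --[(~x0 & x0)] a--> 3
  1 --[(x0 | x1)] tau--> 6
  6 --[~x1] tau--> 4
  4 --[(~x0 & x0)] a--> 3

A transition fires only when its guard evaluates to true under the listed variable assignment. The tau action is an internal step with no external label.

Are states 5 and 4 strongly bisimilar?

Compute ~ classes (split until stable):
  round 0: {{0,1,2,3,4,5,6}}
  round 1: {{0},{1},{2,4,5,6},{3}}
Fixed point at round 2; 4 class(es).
5∈{2,4,5,6}, 4∈{2,4,5,6}

Answer: BISIMILAR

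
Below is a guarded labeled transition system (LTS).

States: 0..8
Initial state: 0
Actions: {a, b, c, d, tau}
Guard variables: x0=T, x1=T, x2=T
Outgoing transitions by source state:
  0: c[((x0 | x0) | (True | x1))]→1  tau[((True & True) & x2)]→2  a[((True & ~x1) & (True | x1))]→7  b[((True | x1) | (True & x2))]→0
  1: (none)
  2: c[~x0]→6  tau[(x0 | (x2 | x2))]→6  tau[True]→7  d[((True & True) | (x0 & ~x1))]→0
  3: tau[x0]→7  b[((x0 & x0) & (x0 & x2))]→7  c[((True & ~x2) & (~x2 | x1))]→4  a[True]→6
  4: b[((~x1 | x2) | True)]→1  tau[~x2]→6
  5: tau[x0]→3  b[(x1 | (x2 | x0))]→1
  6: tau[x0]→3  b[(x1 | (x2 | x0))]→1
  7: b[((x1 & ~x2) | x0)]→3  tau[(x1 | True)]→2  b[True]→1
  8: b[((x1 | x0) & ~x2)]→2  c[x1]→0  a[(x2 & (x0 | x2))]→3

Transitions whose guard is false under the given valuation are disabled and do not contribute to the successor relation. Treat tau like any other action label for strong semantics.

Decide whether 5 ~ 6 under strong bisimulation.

Answer: BISIMILAR

Working:
Compute ~ classes (split until stable):
  round 0: {{0,1,2,3,4,5,6,7,8}}
  round 1: {{0},{1},{2},{3},{4},{5,6,7},{8}}
  round 2: {{0},{1},{2},{3},{4},{5,6},{7},{8}}
stable after 3 split(s): 8 block(s)
[5]={5,6}  [6]={5,6}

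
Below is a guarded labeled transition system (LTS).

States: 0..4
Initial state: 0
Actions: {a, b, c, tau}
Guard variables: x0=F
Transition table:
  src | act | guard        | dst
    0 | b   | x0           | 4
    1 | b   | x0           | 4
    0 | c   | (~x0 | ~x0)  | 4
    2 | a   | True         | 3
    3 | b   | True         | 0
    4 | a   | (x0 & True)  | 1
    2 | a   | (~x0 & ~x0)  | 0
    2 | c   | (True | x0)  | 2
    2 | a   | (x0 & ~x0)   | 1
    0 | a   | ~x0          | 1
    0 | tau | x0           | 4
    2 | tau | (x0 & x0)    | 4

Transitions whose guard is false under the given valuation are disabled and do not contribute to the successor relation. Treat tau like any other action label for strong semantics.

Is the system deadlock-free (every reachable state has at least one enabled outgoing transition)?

Reach set: {0,1,4}
  0: a→1  c→4  [2 exit(s)]
  1: ∅  [no exit]
  4: ∅  [no exit]
witness 1: a

Answer: DEADLOCK at state 1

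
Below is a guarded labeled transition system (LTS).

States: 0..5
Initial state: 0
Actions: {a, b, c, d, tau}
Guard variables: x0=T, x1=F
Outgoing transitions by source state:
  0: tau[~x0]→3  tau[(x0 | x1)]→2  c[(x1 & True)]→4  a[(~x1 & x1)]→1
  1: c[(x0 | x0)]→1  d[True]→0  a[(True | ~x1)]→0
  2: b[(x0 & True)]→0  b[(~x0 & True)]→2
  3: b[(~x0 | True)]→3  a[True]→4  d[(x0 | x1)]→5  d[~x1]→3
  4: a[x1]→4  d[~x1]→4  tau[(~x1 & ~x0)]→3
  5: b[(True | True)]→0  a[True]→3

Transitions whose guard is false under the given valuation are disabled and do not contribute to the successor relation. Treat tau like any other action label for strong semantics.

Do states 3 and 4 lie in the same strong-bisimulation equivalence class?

Refine partition for ~:
  round 0: {{0,1,2,3,4,5}}
  round 1: {{0},{1},{2},{3},{4},{5}}
6 equivalence class(es) (converged in 2)
[3]={3}  [4]={4}

Answer: NOT BISIMILAR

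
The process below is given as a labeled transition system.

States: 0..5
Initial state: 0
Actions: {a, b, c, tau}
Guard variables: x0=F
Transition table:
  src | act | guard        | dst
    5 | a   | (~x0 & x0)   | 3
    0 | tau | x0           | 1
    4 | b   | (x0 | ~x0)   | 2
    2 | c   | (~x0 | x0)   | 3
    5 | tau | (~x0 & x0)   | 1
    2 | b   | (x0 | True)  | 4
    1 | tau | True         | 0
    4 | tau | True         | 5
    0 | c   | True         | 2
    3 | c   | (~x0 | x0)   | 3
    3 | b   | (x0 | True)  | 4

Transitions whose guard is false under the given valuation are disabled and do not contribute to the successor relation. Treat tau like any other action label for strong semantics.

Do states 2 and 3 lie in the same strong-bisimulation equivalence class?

Refine partition for ~:
  P[0] = {{0,1,2,3,4,5}}
  P[1] = {{0},{1},{2,3},{4},{5}}
Fixed point at round 2; 5 class(es).
2∈{2,3}, 3∈{2,3}

Answer: BISIMILAR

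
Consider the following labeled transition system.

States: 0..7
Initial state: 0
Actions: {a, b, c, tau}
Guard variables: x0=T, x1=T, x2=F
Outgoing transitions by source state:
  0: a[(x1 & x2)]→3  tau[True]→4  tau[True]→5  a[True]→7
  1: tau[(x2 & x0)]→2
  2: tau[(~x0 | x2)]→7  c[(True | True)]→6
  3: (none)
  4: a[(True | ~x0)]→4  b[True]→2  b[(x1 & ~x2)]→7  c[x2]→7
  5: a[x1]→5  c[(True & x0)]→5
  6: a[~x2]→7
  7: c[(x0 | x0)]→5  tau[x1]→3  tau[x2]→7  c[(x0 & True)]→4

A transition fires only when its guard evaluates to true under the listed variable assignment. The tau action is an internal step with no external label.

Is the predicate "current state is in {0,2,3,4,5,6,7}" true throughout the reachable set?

Safe = {0,2,3,4,5,6,7}
Reachable = {0,2,3,4,5,6,7}
  0: ok
  2: ok
  3: ok
  4: ok
  5: ok
  6: ok
  7: ok

Answer: INVARIANT HOLDS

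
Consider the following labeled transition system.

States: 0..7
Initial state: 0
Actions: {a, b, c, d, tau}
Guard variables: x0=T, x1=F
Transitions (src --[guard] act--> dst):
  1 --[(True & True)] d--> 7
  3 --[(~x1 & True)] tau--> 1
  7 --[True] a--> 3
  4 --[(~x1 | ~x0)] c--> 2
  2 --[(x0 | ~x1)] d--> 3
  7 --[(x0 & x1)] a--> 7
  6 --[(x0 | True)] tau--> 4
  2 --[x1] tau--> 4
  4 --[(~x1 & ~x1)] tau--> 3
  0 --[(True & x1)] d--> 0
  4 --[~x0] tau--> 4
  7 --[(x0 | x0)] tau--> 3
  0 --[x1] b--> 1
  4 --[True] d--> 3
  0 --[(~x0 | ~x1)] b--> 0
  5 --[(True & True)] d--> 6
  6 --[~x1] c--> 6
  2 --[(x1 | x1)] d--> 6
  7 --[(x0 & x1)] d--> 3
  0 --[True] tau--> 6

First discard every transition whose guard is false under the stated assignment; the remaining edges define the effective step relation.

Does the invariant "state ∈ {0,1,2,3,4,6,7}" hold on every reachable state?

Answer: INVARIANT HOLDS

Trace:
Allowed set {0,1,2,3,4,6,7}
R = {0,1,2,3,4,6,7}
  0: ✓
  1: ✓
  2: ✓
  3: ✓
  4: ✓
  6: ✓
  7: ✓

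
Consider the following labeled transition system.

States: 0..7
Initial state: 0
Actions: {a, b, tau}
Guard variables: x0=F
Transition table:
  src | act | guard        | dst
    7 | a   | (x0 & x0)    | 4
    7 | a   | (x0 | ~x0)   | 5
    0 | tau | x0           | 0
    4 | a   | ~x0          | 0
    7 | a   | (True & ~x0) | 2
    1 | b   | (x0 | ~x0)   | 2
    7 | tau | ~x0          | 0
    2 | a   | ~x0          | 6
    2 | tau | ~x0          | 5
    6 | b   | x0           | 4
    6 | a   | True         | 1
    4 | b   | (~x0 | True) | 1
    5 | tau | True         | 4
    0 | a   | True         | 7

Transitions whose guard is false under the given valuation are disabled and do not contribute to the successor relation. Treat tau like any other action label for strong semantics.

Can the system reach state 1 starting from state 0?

Answer: REACHABLE

Working:
After dropping false guards: 11 live edges.
depth 0: {0}
depth 1: {7}  now seen {0,7}
depth 2: {2,5}  now seen {0,2,5,7}
depth 3: {4,6}  now seen {0,2,4,5,6,7}
depth 4: {1}  now seen {0,1,2,4,5,6,7}
Reach set: {0,1,2,4,5,6,7}
trace reaching 1: a·a·a·a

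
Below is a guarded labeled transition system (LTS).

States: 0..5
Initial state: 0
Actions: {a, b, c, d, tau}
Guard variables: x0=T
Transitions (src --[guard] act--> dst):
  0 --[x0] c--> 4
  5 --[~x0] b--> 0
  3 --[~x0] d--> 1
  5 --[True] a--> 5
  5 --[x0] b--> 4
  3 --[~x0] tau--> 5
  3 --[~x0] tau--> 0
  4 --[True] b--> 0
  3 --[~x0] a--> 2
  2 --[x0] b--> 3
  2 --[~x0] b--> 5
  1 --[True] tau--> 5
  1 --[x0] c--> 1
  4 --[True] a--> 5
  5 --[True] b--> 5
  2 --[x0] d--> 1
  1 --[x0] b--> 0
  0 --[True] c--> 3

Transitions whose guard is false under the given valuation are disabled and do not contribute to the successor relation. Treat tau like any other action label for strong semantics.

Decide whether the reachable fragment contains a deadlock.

Answer: DEADLOCK at state 3

Analysis:
Reach set: {0,3,4,5}
  0: c→3  c→4  [2 exit(s)]
  3: ∅  [no exit]
  4: a→5  b→0  [2 exit(s)]
  5: a→5  b→4  b→5  [3 exit(s)]
Path to 3: c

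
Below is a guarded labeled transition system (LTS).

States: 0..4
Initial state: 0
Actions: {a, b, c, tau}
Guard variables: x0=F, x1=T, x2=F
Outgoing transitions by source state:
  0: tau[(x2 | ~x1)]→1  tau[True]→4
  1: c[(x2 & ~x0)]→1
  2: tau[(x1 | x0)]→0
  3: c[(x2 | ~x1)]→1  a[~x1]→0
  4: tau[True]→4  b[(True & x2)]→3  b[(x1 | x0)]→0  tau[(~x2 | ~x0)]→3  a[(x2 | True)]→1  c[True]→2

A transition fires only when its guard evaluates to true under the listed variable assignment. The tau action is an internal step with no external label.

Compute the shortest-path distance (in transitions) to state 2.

Answer: 2

Trace:
BFS to 2:
  Layer 0: {0}
  Layer 1: {4}
  Layer 2: {1,2,3}
first hit 2 at d=2 via tau·c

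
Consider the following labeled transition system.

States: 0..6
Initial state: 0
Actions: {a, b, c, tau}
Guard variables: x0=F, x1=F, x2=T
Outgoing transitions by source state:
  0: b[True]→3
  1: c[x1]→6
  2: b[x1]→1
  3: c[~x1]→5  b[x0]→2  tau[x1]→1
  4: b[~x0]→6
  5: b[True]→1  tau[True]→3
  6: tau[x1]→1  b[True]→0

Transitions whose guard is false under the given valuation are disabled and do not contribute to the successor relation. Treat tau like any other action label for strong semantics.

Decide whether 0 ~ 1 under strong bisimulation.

Answer: NOT BISIMILAR

Working:
Compute ~ classes (split until stable):
  P[0] = {{0,1,2,3,4,5,6}}
  P[1] = {{0,4,6},{1,2},{3},{5}}
  P[2] = {{0},{1,2},{3},{4,6},{5}}
  P[3] = {{0},{1,2},{3},{4},{5},{6}}
stable after 4 split(s): 6 block(s)
0∈{0}, 1∈{1,2}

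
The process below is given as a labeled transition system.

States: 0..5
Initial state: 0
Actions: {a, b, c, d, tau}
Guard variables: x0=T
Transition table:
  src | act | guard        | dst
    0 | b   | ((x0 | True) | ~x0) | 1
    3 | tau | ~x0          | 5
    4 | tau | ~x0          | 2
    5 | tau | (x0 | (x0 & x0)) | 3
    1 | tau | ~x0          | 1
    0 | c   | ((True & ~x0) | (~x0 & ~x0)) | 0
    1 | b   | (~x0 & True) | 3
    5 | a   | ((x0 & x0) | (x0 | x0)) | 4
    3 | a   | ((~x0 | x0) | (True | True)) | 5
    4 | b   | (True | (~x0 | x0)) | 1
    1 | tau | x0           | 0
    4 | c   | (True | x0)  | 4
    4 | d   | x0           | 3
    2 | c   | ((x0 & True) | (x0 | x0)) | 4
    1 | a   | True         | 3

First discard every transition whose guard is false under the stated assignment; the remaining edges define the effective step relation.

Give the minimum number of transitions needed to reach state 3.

Answer: 2

Working:
BFS to 3:
  L0 = {0}
  L1 = {1}
  L2 = {3}
depth(3)=2, e.g. b·a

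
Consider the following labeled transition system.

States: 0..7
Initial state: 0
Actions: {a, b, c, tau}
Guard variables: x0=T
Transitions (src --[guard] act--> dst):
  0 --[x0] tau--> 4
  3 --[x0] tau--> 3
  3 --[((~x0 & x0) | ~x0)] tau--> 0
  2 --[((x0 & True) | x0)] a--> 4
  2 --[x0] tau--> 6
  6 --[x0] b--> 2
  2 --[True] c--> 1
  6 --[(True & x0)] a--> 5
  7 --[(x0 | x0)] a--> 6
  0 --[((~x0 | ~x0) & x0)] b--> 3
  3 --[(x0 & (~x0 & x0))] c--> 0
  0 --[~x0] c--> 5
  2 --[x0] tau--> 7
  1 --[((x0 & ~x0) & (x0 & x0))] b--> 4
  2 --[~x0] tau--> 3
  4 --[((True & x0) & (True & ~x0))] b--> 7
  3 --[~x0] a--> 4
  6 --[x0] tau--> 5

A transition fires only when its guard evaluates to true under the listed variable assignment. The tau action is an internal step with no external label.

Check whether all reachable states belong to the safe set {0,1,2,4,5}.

Answer: INVARIANT HOLDS

Trace:
Safe = {0,1,2,4,5}
R = {0,4}
  0: safe
  4: safe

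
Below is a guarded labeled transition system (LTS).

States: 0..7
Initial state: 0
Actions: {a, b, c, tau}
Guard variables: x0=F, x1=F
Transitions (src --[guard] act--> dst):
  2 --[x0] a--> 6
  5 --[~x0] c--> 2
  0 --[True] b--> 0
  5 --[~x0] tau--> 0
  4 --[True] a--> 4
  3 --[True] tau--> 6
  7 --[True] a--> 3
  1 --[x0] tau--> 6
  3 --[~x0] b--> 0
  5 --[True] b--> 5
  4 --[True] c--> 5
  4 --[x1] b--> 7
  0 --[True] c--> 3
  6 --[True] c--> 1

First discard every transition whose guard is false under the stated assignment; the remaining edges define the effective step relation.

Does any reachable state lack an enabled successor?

Answer: DEADLOCK at state 1

Working:
Reach set: {0,1,3,6}
  0: b→0  c→3  [2 out]
  1: ∅  [deadlock]
  3: b→0  tau→6  [2 out]
  6: c→1  [1 out]
trace reaching 1: c·tau·c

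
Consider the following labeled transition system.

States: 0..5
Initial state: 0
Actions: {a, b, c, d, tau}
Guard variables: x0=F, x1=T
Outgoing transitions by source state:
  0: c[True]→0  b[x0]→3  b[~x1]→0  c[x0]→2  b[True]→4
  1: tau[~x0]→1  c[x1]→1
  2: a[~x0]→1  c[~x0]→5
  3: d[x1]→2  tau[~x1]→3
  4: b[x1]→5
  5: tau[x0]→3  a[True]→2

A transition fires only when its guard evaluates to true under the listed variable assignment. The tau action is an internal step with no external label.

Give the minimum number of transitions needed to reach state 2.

BFS to 2:
  depth 0: {0}
  depth 1: {4}
  depth 2: {5}
  depth 3: {2}
first hit 2 at d=3 via b·b·a

Answer: 3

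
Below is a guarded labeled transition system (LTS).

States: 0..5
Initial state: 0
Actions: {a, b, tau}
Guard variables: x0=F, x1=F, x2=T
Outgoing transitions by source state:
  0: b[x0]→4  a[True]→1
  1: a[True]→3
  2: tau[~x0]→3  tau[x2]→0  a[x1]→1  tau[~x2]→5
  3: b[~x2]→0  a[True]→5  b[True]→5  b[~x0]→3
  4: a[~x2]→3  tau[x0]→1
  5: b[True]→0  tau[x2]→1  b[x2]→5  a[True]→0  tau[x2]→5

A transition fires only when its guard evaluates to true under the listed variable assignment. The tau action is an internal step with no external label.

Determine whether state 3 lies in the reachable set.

Answer: REACHABLE

Trace:
12 transition(s) survive guard evaluation.
L0 = {0}
L1 = {1}  cumulative {0,1}
L2 = {3}  cumulative {0,1,3}
L3 = {5}  cumulative {0,1,3,5}
Reachable = {0,1,3,5}
trace reaching 3: a·a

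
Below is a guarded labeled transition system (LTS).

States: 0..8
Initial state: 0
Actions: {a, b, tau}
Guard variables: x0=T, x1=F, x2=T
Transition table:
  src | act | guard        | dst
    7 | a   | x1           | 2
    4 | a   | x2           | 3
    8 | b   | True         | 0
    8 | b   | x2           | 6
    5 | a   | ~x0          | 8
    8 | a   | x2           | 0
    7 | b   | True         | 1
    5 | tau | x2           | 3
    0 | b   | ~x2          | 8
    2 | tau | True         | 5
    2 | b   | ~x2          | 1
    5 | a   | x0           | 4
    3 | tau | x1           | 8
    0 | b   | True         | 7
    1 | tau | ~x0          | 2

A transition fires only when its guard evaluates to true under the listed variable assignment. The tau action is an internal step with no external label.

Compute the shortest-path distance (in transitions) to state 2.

Layered search for 2:
  L0 = {0}
  L1 = {7}
  L2 = {1}
2 never appears.

Answer: UNREACHABLE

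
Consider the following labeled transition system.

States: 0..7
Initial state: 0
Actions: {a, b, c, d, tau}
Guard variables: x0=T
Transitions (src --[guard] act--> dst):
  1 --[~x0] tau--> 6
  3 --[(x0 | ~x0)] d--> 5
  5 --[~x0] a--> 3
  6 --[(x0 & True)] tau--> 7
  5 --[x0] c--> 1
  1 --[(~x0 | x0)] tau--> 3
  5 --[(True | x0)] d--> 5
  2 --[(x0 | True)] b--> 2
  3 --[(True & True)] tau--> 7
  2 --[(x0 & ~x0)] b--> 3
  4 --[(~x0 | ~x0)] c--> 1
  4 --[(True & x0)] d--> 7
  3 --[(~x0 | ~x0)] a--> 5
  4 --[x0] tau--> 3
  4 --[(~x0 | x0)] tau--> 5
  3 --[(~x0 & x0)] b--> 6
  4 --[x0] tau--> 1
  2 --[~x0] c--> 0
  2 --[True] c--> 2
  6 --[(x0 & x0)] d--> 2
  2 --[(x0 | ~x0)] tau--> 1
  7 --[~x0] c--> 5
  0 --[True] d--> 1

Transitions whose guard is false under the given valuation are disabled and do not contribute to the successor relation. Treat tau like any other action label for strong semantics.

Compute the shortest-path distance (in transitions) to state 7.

Breadth-first toward 7:
  depth 0: {0}
  depth 1: {1}
  depth 2: {3}
  depth 3: {5,7}
7 enters at depth 3; path d·tau·tau

Answer: 3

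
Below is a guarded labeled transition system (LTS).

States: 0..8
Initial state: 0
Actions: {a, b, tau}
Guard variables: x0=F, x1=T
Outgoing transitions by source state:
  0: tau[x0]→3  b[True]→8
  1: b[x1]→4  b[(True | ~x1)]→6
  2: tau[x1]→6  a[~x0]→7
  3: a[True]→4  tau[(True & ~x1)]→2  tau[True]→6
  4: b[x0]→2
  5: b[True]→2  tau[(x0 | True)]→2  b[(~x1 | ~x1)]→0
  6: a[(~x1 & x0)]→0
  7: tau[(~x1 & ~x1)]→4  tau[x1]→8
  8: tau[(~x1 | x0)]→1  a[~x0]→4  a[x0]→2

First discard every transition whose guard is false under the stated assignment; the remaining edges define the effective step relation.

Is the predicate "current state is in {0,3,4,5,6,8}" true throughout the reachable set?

Safe = {0,3,4,5,6,8}
Reach set: {0,4,8}
  0: ✓
  4: ✓
  8: ✓

Answer: INVARIANT HOLDS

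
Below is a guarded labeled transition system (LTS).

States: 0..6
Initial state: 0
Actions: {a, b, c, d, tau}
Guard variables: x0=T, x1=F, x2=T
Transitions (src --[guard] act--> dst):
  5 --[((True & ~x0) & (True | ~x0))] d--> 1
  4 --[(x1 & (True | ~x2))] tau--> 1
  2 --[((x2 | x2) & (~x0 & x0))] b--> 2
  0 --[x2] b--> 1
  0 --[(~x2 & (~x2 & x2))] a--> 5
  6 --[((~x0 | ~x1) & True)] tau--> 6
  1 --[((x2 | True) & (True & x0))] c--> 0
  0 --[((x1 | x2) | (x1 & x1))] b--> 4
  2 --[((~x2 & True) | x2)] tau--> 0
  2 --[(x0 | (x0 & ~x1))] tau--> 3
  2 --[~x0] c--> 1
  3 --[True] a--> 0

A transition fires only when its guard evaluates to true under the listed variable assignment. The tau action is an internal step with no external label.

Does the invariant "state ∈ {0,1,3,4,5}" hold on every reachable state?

Inv-set: {0,1,3,4,5}
Reachable = {0,1,4}
  0: ok
  1: ok
  4: ok

Answer: INVARIANT HOLDS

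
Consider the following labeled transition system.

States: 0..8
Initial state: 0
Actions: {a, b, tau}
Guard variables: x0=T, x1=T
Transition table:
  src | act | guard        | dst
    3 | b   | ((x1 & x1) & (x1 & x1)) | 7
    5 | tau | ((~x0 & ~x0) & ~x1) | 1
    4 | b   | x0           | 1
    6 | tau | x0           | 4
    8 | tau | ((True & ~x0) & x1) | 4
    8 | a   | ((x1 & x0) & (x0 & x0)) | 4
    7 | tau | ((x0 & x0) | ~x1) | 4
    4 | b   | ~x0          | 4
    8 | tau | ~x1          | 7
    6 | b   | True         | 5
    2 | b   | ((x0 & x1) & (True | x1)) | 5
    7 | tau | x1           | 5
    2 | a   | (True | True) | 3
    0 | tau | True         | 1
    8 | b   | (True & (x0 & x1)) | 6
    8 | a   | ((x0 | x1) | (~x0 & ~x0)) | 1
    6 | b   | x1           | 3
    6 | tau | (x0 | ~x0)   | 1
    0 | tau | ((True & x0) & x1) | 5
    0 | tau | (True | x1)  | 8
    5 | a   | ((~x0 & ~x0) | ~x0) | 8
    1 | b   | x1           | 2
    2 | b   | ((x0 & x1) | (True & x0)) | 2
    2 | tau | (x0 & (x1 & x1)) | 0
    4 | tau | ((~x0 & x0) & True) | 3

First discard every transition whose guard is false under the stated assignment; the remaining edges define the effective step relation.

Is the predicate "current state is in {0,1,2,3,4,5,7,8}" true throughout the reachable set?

Inv-set: {0,1,2,3,4,5,7,8}
R = {0,1,2,3,4,5,6,7,8}
  0: ✓
  1: ✓
  2: ✓
  3: ✓
  4: ✓
  5: ✓
  6: VIOLATES
  7: ✓
  8: ✓
counterexample path to 6: tau·b

Answer: INVARIANT VIOLATED at state 6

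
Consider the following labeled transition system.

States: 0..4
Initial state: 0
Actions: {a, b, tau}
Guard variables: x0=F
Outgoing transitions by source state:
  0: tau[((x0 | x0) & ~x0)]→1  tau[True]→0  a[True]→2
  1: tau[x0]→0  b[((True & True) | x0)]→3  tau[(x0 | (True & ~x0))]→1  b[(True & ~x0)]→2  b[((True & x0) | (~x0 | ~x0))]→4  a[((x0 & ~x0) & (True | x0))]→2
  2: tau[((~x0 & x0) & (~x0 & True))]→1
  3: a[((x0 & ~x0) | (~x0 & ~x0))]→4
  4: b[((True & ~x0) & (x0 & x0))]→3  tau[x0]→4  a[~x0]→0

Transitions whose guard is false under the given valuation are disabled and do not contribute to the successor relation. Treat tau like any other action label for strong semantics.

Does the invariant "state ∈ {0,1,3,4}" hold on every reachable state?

Answer: INVARIANT VIOLATED at state 2

Analysis:
Safe = {0,1,3,4}
R = {0,2}
  0: safe
  2: ✗ unsafe
reach 2 via a — violates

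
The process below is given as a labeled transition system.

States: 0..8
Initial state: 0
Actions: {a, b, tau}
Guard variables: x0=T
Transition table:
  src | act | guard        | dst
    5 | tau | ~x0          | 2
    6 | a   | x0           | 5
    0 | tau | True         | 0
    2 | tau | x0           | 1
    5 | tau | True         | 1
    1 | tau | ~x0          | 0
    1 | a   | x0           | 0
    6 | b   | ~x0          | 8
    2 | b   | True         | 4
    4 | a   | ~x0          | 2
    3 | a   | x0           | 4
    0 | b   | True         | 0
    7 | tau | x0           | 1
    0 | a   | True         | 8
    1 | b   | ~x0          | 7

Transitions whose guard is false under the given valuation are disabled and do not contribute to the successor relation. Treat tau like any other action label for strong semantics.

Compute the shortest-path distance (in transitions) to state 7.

Answer: UNREACHABLE

Trace:
Layered search for 7:
  L0 = {0}
  L1 = {8}
7 never appears.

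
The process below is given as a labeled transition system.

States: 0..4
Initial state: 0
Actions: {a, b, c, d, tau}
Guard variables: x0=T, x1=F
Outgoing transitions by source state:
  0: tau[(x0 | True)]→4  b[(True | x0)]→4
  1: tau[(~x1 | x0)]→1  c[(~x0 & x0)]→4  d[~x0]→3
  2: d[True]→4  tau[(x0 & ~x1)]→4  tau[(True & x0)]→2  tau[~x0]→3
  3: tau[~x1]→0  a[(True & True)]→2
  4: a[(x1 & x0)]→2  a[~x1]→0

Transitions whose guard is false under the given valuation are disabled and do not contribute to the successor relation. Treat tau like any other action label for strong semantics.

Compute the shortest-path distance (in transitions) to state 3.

Answer: UNREACHABLE

Trace:
BFS to 3:
  L0 = {0}
  L1 = {4}
3 never appears.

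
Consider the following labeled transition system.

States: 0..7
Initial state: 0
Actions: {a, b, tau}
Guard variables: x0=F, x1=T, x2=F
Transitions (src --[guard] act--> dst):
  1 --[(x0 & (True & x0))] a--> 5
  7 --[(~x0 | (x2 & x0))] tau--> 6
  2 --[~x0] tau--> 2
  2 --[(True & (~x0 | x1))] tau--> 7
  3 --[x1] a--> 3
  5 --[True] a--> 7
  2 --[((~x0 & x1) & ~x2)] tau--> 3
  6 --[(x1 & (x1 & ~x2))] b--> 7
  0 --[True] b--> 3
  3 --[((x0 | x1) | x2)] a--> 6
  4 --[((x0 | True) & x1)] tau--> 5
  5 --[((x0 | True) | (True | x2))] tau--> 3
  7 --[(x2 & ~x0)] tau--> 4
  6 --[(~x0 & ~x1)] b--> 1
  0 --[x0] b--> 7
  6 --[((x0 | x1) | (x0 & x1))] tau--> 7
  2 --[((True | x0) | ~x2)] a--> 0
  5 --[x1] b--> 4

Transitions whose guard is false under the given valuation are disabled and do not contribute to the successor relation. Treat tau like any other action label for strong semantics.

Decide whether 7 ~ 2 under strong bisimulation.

Answer: NOT BISIMILAR

Trace:
Bisimulation quotient by refinement:
  π0 = {{0,1,2,3,4,5,6,7}}
  π1 = {{0},{1},{2},{3},{4,7},{5},{6}}
  π2 = {{0},{1},{2},{3},{4},{5},{6},{7}}
stable after 3 split(s): 8 block(s)
[7]={7}  [2]={2}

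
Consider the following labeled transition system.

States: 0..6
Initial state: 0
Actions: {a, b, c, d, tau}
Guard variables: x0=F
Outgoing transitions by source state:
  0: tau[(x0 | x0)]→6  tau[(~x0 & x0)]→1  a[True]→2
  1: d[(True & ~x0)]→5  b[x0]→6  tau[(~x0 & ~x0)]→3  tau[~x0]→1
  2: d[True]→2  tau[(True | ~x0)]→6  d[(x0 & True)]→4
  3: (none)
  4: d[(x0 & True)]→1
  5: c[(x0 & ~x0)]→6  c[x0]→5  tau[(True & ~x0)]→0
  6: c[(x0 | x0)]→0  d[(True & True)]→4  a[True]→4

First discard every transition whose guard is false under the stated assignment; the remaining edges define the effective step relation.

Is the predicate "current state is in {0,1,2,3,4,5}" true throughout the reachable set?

Answer: INVARIANT VIOLATED at state 6

Trace:
Safe = {0,1,2,3,4,5}
Reach set: {0,2,4,6}
  0: safe
  2: safe
  4: safe
  6: ✗ unsafe
reach 6 via a·tau — violates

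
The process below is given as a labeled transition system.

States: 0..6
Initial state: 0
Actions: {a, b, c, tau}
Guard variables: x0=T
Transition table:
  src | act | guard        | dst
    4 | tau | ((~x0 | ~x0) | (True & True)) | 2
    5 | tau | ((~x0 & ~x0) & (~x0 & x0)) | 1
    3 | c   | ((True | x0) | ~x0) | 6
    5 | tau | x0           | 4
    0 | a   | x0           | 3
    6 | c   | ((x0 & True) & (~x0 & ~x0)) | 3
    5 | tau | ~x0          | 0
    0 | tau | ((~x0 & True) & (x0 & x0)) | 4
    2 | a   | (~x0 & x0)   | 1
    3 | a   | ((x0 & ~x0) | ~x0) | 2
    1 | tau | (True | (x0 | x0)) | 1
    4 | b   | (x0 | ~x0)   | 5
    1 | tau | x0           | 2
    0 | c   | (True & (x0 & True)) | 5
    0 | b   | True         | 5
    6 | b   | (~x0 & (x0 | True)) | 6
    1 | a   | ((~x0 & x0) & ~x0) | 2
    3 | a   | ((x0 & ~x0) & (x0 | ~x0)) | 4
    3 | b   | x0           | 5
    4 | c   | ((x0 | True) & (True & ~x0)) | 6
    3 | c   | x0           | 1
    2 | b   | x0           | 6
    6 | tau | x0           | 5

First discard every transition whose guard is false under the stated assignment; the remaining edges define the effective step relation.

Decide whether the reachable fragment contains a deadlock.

Answer: DEADLOCK-FREE

Working:
Reachable = {0,1,2,3,4,5,6}
  0: a→3  b→5  c→5  [3 exit(s)]
  1: tau→1  tau→2  [2 exit(s)]
  2: b→6  [1 exit(s)]
  3: b→5  c→1  c→6  [3 exit(s)]
  4: b→5  tau→2  [2 exit(s)]
  5: tau→4  [1 exit(s)]
  6: tau→5  [1 exit(s)]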